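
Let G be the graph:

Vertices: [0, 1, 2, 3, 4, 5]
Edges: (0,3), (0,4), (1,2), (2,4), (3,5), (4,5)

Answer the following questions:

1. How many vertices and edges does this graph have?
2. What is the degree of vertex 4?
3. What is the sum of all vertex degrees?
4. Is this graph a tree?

Count: 6 vertices, 6 edges.
Vertex 4 has neighbors [0, 2, 5], degree = 3.
Handshaking lemma: 2 * 6 = 12.
A tree on 6 vertices has 5 edges. This graph has 6 edges (1 extra). Not a tree.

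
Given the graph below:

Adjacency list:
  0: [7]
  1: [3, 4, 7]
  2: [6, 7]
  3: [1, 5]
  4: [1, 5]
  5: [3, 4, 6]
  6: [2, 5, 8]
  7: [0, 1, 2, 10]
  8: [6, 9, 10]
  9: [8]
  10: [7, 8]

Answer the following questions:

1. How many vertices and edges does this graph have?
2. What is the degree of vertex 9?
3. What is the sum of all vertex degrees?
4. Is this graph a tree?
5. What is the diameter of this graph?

Count: 11 vertices, 13 edges.
Vertex 9 has neighbors [8], degree = 1.
Handshaking lemma: 2 * 13 = 26.
A tree on 11 vertices has 10 edges. This graph has 13 edges (3 extra). Not a tree.
Diameter (longest shortest path) = 4.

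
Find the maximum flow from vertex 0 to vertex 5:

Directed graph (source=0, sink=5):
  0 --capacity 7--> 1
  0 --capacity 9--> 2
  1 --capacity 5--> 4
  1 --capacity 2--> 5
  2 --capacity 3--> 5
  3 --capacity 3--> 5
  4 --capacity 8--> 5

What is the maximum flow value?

Computing max flow:
  Flow on (0->1): 7/7
  Flow on (0->2): 3/9
  Flow on (1->4): 5/5
  Flow on (1->5): 2/2
  Flow on (2->5): 3/3
  Flow on (4->5): 5/8
Maximum flow = 10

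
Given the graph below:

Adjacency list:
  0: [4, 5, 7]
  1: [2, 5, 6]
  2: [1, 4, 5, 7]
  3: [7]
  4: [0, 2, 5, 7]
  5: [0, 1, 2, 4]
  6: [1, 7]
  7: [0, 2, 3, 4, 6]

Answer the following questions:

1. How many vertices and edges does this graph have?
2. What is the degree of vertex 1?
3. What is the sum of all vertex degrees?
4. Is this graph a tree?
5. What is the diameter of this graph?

Count: 8 vertices, 13 edges.
Vertex 1 has neighbors [2, 5, 6], degree = 3.
Handshaking lemma: 2 * 13 = 26.
A tree on 8 vertices has 7 edges. This graph has 13 edges (6 extra). Not a tree.
Diameter (longest shortest path) = 3.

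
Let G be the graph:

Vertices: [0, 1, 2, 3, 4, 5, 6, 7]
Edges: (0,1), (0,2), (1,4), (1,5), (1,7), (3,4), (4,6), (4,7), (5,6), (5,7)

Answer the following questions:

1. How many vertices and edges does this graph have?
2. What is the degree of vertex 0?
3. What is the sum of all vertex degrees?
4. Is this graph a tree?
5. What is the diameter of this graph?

Count: 8 vertices, 10 edges.
Vertex 0 has neighbors [1, 2], degree = 2.
Handshaking lemma: 2 * 10 = 20.
A tree on 8 vertices has 7 edges. This graph has 10 edges (3 extra). Not a tree.
Diameter (longest shortest path) = 4.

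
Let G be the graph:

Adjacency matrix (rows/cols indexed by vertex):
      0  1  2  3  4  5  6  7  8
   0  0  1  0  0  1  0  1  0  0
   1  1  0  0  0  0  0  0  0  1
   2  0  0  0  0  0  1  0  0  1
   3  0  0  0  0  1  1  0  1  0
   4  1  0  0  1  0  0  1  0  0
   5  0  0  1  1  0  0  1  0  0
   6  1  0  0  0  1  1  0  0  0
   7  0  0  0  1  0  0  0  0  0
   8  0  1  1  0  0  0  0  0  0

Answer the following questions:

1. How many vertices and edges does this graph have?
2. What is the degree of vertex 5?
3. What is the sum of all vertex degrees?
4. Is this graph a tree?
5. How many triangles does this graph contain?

Count: 9 vertices, 11 edges.
Vertex 5 has neighbors [2, 3, 6], degree = 3.
Handshaking lemma: 2 * 11 = 22.
A tree on 9 vertices has 8 edges. This graph has 11 edges (3 extra). Not a tree.
Number of triangles = 1.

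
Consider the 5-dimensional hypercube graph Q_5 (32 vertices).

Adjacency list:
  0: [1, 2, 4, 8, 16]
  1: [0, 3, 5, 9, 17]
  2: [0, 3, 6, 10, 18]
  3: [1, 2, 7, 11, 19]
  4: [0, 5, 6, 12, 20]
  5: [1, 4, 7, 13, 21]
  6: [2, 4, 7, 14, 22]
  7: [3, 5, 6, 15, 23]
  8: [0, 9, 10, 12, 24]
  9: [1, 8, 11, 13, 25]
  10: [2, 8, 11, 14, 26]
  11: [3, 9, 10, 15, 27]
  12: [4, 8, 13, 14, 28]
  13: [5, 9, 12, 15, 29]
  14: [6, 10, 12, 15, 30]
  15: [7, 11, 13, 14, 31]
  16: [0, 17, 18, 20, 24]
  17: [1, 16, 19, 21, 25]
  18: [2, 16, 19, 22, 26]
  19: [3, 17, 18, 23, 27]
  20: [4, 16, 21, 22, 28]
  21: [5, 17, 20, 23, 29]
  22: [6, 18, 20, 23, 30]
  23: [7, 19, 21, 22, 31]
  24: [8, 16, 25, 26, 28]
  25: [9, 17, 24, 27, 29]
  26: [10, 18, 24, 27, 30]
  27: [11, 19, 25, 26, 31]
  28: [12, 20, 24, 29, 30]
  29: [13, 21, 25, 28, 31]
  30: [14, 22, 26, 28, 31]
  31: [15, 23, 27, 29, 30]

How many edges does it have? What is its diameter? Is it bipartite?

The 5-dimensional hypercube Q_5 has 32 vertices and each vertex has degree 5.
Total edges = 32 * 5 / 2 = 80.
Diameter = 5 (max Hamming distance between binary labels).
Hypercubes are bipartite (partition by parity of binary representation).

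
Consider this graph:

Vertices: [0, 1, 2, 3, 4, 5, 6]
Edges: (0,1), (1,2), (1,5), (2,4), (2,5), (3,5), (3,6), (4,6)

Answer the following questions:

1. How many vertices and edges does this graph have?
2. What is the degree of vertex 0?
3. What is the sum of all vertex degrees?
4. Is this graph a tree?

Count: 7 vertices, 8 edges.
Vertex 0 has neighbors [1], degree = 1.
Handshaking lemma: 2 * 8 = 16.
A tree on 7 vertices has 6 edges. This graph has 8 edges (2 extra). Not a tree.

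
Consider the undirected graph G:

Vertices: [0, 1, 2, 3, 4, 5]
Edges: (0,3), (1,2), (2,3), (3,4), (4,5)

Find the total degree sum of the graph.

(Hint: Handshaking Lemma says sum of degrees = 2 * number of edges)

Count edges: 5 edges.
By Handshaking Lemma: sum of degrees = 2 * 5 = 10.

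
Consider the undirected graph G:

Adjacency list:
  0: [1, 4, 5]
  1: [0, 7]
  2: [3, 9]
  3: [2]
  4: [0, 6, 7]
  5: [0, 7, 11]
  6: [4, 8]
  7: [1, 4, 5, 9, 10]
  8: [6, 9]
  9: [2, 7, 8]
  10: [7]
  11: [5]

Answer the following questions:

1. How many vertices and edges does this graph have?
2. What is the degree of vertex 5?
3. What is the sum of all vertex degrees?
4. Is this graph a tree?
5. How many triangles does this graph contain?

Count: 12 vertices, 14 edges.
Vertex 5 has neighbors [0, 7, 11], degree = 3.
Handshaking lemma: 2 * 14 = 28.
A tree on 12 vertices has 11 edges. This graph has 14 edges (3 extra). Not a tree.
Number of triangles = 0.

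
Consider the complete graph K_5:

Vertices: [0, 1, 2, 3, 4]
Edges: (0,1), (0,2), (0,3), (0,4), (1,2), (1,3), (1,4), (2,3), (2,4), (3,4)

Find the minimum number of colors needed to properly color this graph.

In K_5, every vertex is adjacent to every other vertex.
Each vertex needs a unique color.
Chromatic number = 5.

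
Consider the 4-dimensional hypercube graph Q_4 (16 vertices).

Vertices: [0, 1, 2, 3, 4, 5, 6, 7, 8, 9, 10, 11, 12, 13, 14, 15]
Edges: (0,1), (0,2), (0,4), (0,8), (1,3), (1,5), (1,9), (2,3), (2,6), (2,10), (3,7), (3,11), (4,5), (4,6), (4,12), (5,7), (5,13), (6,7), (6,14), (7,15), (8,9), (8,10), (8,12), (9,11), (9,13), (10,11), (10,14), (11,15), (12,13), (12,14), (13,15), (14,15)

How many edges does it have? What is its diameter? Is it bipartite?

The 4-dimensional hypercube Q_4 has 16 vertices and each vertex has degree 4.
Total edges = 16 * 4 / 2 = 32.
Diameter = 4 (max Hamming distance between binary labels).
Hypercubes are bipartite (partition by parity of binary representation).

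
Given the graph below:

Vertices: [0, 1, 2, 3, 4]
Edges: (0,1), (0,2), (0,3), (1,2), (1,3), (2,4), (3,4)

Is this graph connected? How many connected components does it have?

Checking connectivity: the graph has 1 connected component(s).
All vertices are reachable from each other. The graph IS connected.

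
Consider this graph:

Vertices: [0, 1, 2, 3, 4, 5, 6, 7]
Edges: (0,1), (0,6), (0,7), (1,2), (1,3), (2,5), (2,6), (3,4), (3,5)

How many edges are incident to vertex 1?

Vertex 1 has neighbors [0, 2, 3], so deg(1) = 3.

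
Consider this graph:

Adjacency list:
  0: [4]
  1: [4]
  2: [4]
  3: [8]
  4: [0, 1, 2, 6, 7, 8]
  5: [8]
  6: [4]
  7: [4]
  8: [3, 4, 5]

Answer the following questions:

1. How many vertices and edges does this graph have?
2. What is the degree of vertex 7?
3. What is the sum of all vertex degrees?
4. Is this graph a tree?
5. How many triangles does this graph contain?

Count: 9 vertices, 8 edges.
Vertex 7 has neighbors [4], degree = 1.
Handshaking lemma: 2 * 8 = 16.
A graph is a tree iff it is connected and has exactly n-1 edges. This graph is connected (all 9 vertices in one component) and has 9-1 = 8 edges. It is a tree.
Number of triangles = 0.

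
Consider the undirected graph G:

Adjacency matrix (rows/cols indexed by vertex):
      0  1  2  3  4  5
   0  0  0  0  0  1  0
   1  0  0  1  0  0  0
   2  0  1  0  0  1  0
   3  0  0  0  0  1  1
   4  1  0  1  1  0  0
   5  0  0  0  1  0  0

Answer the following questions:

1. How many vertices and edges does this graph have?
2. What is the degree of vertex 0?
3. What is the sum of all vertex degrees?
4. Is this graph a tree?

Count: 6 vertices, 5 edges.
Vertex 0 has neighbors [4], degree = 1.
Handshaking lemma: 2 * 5 = 10.
A graph is a tree iff it is connected and has exactly n-1 edges. This graph is connected (all 6 vertices in one component) and has 6-1 = 5 edges. It is a tree.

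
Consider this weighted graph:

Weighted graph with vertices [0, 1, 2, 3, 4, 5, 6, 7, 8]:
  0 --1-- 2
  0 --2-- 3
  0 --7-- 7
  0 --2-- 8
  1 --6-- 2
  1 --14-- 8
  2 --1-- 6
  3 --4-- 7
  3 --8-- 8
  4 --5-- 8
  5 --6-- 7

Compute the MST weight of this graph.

Applying Kruskal's algorithm (sort edges by weight, add if no cycle):
  Add (0,2) w=1
  Add (2,6) w=1
  Add (0,8) w=2
  Add (0,3) w=2
  Add (3,7) w=4
  Add (4,8) w=5
  Add (1,2) w=6
  Add (5,7) w=6
  Skip (0,7) w=7 (creates cycle)
  Skip (3,8) w=8 (creates cycle)
  Skip (1,8) w=14 (creates cycle)
MST weight = 27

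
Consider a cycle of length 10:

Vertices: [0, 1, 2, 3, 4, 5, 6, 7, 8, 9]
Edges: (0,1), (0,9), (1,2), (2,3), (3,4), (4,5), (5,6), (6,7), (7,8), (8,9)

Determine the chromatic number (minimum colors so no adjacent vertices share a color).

This is an even cycle (C_10). Even cycles are bipartite.
Chromatic number = 2.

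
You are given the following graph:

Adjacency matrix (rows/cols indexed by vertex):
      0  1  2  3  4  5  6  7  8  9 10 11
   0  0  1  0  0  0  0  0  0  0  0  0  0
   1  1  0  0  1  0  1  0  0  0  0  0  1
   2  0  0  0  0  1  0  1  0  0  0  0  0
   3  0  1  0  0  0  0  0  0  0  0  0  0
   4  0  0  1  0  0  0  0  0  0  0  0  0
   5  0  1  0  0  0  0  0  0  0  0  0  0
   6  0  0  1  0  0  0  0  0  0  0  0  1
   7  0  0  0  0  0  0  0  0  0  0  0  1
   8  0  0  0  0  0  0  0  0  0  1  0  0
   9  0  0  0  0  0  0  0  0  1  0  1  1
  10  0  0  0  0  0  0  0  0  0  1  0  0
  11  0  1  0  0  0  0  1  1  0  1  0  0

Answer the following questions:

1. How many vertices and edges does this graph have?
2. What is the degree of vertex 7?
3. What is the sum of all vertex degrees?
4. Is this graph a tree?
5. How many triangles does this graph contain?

Count: 12 vertices, 11 edges.
Vertex 7 has neighbors [11], degree = 1.
Handshaking lemma: 2 * 11 = 22.
A graph is a tree iff it is connected and has exactly n-1 edges. This graph is connected (all 12 vertices in one component) and has 12-1 = 11 edges. It is a tree.
Number of triangles = 0.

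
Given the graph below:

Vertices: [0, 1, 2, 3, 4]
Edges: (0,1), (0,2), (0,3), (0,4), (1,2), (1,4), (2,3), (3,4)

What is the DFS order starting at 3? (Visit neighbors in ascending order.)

DFS from vertex 3 (neighbors processed in ascending order):
Visit order: 3, 0, 1, 2, 4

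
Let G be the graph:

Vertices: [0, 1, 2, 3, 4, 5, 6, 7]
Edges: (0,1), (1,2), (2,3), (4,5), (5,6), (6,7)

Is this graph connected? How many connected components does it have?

Checking connectivity: the graph has 2 connected component(s).
Components: [[0, 1, 2, 3], [4, 5, 6, 7]]. The graph is NOT connected.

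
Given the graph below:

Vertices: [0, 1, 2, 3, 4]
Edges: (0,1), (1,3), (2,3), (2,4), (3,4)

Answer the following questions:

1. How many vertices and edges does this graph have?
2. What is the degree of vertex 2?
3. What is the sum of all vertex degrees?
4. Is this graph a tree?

Count: 5 vertices, 5 edges.
Vertex 2 has neighbors [3, 4], degree = 2.
Handshaking lemma: 2 * 5 = 10.
A tree on 5 vertices has 4 edges. This graph has 5 edges (1 extra). Not a tree.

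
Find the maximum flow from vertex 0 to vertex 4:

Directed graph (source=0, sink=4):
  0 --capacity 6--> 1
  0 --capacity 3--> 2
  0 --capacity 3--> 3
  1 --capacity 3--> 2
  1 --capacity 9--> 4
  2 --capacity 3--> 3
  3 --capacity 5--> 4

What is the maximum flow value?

Computing max flow:
  Flow on (0->1): 6/6
  Flow on (0->2): 2/3
  Flow on (0->3): 3/3
  Flow on (1->4): 6/9
  Flow on (2->3): 2/3
  Flow on (3->4): 5/5
Maximum flow = 11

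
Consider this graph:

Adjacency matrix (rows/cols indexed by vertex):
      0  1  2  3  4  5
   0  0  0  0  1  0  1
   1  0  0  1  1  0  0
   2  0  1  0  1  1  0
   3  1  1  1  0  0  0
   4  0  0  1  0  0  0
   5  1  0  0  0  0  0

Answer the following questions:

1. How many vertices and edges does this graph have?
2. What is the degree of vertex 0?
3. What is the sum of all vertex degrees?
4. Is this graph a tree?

Count: 6 vertices, 6 edges.
Vertex 0 has neighbors [3, 5], degree = 2.
Handshaking lemma: 2 * 6 = 12.
A tree on 6 vertices has 5 edges. This graph has 6 edges (1 extra). Not a tree.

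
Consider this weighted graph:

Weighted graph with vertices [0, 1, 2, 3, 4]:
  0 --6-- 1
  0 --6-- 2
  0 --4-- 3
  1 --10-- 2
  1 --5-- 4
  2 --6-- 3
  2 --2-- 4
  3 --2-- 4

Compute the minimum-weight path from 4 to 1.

Using Dijkstra's algorithm from vertex 4:
Shortest path: 4 -> 1
Total weight: 5 = 5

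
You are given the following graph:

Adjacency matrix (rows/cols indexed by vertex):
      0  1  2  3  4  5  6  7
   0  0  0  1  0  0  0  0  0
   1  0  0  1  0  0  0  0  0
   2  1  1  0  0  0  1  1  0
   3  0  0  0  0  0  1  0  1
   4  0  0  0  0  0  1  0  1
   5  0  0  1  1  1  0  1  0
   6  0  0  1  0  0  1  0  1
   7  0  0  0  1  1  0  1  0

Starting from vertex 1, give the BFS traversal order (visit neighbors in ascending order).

BFS from vertex 1 (neighbors processed in ascending order):
Visit order: 1, 2, 0, 5, 6, 3, 4, 7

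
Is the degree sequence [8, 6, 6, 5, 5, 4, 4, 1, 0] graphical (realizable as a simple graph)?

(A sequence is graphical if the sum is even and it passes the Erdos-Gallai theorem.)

Sum of degrees = 39. Sum is odd, so the sequence is NOT graphical.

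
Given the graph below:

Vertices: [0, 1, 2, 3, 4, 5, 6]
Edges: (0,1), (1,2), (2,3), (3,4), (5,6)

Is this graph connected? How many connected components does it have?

Checking connectivity: the graph has 2 connected component(s).
Components: [[0, 1, 2, 3, 4], [5, 6]]. The graph is NOT connected.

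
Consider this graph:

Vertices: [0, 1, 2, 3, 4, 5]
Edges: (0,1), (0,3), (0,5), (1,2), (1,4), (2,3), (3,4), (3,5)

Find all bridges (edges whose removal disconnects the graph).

No bridges found. The graph is 2-edge-connected (no single edge removal disconnects it).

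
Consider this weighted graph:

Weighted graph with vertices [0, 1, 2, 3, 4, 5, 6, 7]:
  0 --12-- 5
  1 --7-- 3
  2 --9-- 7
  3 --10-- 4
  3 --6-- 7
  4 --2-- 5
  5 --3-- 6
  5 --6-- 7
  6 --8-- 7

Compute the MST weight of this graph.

Applying Kruskal's algorithm (sort edges by weight, add if no cycle):
  Add (4,5) w=2
  Add (5,6) w=3
  Add (3,7) w=6
  Add (5,7) w=6
  Add (1,3) w=7
  Skip (6,7) w=8 (creates cycle)
  Add (2,7) w=9
  Skip (3,4) w=10 (creates cycle)
  Add (0,5) w=12
MST weight = 45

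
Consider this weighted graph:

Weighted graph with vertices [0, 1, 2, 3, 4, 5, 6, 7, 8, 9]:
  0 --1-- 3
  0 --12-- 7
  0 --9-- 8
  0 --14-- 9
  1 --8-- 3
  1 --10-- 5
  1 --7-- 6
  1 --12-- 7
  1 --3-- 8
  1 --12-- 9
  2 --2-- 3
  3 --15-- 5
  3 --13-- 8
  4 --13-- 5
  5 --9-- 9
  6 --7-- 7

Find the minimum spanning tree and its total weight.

Applying Kruskal's algorithm (sort edges by weight, add if no cycle):
  Add (0,3) w=1
  Add (2,3) w=2
  Add (1,8) w=3
  Add (1,6) w=7
  Add (6,7) w=7
  Add (1,3) w=8
  Skip (0,8) w=9 (creates cycle)
  Add (5,9) w=9
  Add (1,5) w=10
  Skip (0,7) w=12 (creates cycle)
  Skip (1,9) w=12 (creates cycle)
  Skip (1,7) w=12 (creates cycle)
  Skip (3,8) w=13 (creates cycle)
  Add (4,5) w=13
  Skip (0,9) w=14 (creates cycle)
  Skip (3,5) w=15 (creates cycle)
MST weight = 60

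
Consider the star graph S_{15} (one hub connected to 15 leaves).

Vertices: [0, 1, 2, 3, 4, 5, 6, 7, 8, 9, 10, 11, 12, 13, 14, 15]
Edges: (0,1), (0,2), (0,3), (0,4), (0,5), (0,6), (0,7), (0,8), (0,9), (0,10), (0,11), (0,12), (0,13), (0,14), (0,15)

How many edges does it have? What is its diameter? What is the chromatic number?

Star graph S_{15}: the hub connects to all 15 leaves.
Edges = 15.
Diameter = 2 (any leaf to hub is 1, leaf to leaf through hub is 2).
Star graphs are bipartite (hub vs leaves), so chromatic number = 2.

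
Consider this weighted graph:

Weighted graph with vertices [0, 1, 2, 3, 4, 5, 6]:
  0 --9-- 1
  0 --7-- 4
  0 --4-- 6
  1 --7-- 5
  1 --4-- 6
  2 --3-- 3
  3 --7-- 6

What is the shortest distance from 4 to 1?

Using Dijkstra's algorithm from vertex 4:
Shortest path: 4 -> 0 -> 6 -> 1
Total weight: 7 + 4 + 4 = 15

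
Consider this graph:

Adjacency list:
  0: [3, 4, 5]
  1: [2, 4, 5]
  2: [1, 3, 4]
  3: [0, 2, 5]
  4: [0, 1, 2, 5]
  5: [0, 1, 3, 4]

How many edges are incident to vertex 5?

Vertex 5 has neighbors [0, 1, 3, 4], so deg(5) = 4.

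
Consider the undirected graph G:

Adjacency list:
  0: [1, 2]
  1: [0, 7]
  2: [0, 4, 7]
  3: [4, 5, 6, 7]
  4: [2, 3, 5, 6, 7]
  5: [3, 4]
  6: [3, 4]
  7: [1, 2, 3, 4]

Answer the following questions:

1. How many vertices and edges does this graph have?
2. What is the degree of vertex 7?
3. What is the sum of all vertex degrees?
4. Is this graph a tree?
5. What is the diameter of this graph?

Count: 8 vertices, 12 edges.
Vertex 7 has neighbors [1, 2, 3, 4], degree = 4.
Handshaking lemma: 2 * 12 = 24.
A tree on 8 vertices has 7 edges. This graph has 12 edges (5 extra). Not a tree.
Diameter (longest shortest path) = 3.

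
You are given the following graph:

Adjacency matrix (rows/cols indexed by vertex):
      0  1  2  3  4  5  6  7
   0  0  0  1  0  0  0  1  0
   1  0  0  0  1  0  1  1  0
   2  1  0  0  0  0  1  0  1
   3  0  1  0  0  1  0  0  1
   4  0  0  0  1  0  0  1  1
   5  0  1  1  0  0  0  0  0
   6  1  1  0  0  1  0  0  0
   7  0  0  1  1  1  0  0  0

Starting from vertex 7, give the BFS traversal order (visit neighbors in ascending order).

BFS from vertex 7 (neighbors processed in ascending order):
Visit order: 7, 2, 3, 4, 0, 5, 1, 6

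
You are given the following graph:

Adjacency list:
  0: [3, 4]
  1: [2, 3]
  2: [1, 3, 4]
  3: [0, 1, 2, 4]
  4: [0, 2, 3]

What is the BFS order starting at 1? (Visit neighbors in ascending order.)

BFS from vertex 1 (neighbors processed in ascending order):
Visit order: 1, 2, 3, 4, 0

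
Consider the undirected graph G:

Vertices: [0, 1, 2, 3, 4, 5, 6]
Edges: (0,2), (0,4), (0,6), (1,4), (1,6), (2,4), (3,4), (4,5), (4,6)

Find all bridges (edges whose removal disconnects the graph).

A bridge is an edge whose removal increases the number of connected components.
Bridges found: (3,4), (4,5)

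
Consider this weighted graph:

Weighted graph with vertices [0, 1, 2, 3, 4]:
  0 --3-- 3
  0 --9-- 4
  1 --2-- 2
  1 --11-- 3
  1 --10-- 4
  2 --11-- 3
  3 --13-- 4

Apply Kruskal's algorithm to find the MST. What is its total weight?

Applying Kruskal's algorithm (sort edges by weight, add if no cycle):
  Add (1,2) w=2
  Add (0,3) w=3
  Add (0,4) w=9
  Add (1,4) w=10
  Skip (1,3) w=11 (creates cycle)
  Skip (2,3) w=11 (creates cycle)
  Skip (3,4) w=13 (creates cycle)
MST weight = 24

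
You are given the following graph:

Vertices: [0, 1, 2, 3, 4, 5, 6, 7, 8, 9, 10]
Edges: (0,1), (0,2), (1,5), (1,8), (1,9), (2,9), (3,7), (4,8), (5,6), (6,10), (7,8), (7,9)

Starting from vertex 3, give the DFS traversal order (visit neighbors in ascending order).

DFS from vertex 3 (neighbors processed in ascending order):
Visit order: 3, 7, 8, 1, 0, 2, 9, 5, 6, 10, 4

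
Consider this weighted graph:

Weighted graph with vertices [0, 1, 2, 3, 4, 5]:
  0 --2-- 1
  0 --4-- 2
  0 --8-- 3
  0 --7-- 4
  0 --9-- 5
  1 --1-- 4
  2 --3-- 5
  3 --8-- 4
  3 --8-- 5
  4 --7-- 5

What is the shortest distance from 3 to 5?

Using Dijkstra's algorithm from vertex 3:
Shortest path: 3 -> 5
Total weight: 8 = 8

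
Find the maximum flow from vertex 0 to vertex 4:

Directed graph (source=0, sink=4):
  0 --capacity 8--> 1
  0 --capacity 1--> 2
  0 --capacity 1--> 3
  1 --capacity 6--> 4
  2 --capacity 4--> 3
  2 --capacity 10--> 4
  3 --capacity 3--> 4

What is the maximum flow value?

Computing max flow:
  Flow on (0->1): 6/8
  Flow on (0->2): 1/1
  Flow on (0->3): 1/1
  Flow on (1->4): 6/6
  Flow on (2->4): 1/10
  Flow on (3->4): 1/3
Maximum flow = 8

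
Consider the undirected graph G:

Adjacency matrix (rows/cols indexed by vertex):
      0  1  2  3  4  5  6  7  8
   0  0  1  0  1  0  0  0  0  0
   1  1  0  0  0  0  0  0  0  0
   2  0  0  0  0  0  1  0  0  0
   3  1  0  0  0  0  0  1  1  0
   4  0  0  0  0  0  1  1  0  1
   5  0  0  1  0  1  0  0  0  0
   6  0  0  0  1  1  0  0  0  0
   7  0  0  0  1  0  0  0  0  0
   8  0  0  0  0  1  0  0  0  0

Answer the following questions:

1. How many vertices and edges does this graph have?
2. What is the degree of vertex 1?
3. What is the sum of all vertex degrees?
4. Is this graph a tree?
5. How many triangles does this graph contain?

Count: 9 vertices, 8 edges.
Vertex 1 has neighbors [0], degree = 1.
Handshaking lemma: 2 * 8 = 16.
A graph is a tree iff it is connected and has exactly n-1 edges. This graph is connected (all 9 vertices in one component) and has 9-1 = 8 edges. It is a tree.
Number of triangles = 0.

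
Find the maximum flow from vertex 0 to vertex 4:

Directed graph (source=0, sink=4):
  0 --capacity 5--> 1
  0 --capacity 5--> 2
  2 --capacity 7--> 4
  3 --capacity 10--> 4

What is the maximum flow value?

Computing max flow:
  Flow on (0->2): 5/5
  Flow on (2->4): 5/7
Maximum flow = 5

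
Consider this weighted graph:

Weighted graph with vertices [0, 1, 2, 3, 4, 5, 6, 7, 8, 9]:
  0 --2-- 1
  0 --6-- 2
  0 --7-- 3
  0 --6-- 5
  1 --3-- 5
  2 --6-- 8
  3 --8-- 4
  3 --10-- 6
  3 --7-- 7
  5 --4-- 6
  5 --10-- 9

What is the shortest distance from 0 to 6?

Using Dijkstra's algorithm from vertex 0:
Shortest path: 0 -> 1 -> 5 -> 6
Total weight: 2 + 3 + 4 = 9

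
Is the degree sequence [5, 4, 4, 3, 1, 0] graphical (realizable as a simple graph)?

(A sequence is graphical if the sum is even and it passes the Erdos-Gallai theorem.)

Sum of degrees = 17. Sum is odd, so the sequence is NOT graphical.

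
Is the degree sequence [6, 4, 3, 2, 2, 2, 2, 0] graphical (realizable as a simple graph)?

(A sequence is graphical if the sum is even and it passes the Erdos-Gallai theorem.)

Sum of degrees = 21. Sum is odd, so the sequence is NOT graphical.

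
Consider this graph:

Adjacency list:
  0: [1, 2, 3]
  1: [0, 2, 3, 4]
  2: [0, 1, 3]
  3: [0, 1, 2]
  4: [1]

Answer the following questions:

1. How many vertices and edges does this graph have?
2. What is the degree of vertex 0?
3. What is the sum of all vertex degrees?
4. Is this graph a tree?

Count: 5 vertices, 7 edges.
Vertex 0 has neighbors [1, 2, 3], degree = 3.
Handshaking lemma: 2 * 7 = 14.
A tree on 5 vertices has 4 edges. This graph has 7 edges (3 extra). Not a tree.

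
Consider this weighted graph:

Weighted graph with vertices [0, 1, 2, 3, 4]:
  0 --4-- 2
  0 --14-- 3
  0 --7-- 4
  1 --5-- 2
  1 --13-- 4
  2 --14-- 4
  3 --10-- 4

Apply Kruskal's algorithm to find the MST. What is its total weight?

Applying Kruskal's algorithm (sort edges by weight, add if no cycle):
  Add (0,2) w=4
  Add (1,2) w=5
  Add (0,4) w=7
  Add (3,4) w=10
  Skip (1,4) w=13 (creates cycle)
  Skip (0,3) w=14 (creates cycle)
  Skip (2,4) w=14 (creates cycle)
MST weight = 26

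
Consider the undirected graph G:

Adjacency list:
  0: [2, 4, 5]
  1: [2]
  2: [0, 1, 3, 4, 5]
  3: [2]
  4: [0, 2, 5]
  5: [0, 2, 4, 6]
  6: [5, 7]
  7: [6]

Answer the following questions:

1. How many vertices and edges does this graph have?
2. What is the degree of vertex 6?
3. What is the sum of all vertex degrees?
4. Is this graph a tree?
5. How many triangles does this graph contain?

Count: 8 vertices, 10 edges.
Vertex 6 has neighbors [5, 7], degree = 2.
Handshaking lemma: 2 * 10 = 20.
A tree on 8 vertices has 7 edges. This graph has 10 edges (3 extra). Not a tree.
Number of triangles = 4.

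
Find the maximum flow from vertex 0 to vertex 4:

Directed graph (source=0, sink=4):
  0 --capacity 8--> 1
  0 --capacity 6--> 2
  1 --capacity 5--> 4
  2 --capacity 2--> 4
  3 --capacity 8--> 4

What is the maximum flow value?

Computing max flow:
  Flow on (0->1): 5/8
  Flow on (0->2): 2/6
  Flow on (1->4): 5/5
  Flow on (2->4): 2/2
Maximum flow = 7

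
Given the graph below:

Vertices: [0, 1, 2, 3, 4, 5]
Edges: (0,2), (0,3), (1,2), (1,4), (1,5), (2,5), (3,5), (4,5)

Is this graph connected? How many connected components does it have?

Checking connectivity: the graph has 1 connected component(s).
All vertices are reachable from each other. The graph IS connected.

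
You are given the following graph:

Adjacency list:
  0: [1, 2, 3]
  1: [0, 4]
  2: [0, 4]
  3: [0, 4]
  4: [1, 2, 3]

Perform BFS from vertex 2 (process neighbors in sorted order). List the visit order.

BFS from vertex 2 (neighbors processed in ascending order):
Visit order: 2, 0, 4, 1, 3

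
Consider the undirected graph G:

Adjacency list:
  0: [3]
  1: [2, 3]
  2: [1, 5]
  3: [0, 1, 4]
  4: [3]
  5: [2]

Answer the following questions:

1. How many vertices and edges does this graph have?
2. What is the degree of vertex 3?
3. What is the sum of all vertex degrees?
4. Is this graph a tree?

Count: 6 vertices, 5 edges.
Vertex 3 has neighbors [0, 1, 4], degree = 3.
Handshaking lemma: 2 * 5 = 10.
A graph is a tree iff it is connected and has exactly n-1 edges. This graph is connected (all 6 vertices in one component) and has 6-1 = 5 edges. It is a tree.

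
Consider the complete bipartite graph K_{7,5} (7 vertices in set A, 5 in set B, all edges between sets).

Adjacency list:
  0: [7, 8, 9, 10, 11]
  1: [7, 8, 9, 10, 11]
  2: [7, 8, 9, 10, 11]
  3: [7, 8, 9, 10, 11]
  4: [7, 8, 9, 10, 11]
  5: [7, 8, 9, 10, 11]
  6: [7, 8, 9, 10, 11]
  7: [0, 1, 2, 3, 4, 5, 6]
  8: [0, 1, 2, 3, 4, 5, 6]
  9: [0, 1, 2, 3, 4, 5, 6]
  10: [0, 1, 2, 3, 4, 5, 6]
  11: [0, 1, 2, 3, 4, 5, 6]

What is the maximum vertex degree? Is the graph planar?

Set-A vertices have degree 5; set-B vertices have degree 7. Maximum degree = max(7,5) = 7.
K_{7,5} contains K_{3,3} as a subgraph (since both sides have >= 3 vertices); by Kuratowski's theorem it is not planar.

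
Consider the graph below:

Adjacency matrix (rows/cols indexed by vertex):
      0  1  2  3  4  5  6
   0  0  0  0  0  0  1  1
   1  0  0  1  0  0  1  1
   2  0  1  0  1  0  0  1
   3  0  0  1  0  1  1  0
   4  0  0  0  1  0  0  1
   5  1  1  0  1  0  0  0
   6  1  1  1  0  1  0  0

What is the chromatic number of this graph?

The graph has a maximum clique of size 3 (lower bound on chromatic number).
A valid 3-coloring: {0: 1, 1: 1, 2: 2, 3: 0, 4: 1, 5: 2, 6: 0}.
Chromatic number = 3.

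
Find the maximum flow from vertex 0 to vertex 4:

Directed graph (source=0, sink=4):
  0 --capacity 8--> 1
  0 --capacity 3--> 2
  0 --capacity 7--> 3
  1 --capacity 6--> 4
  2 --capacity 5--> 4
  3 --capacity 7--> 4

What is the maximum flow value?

Computing max flow:
  Flow on (0->1): 6/8
  Flow on (0->2): 3/3
  Flow on (0->3): 7/7
  Flow on (1->4): 6/6
  Flow on (2->4): 3/5
  Flow on (3->4): 7/7
Maximum flow = 16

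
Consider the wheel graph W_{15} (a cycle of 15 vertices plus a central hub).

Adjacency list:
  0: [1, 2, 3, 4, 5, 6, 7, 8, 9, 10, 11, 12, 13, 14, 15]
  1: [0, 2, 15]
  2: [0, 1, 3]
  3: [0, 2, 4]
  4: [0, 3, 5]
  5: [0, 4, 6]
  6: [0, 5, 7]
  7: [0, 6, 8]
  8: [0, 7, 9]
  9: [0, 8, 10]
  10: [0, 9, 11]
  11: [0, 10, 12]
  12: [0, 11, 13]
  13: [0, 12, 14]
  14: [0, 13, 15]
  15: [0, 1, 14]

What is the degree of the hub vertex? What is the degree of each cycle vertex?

The hub connects to all 15 cycle vertices, so deg(hub) = 15.
Each cycle vertex connects to 2 neighbors on the cycle plus the hub, so deg(cycle vertex) = 3.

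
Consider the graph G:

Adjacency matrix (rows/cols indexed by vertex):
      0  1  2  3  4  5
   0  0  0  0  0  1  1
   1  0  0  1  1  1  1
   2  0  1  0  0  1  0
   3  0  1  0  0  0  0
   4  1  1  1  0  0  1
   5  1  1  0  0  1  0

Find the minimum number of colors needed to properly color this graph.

The graph has a maximum clique of size 3 (lower bound on chromatic number).
A valid 3-coloring: {0: 0, 1: 0, 2: 2, 3: 1, 4: 1, 5: 2}.
Chromatic number = 3.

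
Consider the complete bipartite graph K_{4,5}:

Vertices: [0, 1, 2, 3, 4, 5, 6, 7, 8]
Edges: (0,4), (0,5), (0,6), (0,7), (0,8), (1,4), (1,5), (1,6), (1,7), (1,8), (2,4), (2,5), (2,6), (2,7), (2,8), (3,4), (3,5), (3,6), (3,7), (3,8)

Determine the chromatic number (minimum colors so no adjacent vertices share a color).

K_{4,5} is bipartite: vertices split into two independent sets of size 4 and 5.
Color one set 0, the other 1. No adjacent vertices share a color.
Chromatic number = 2.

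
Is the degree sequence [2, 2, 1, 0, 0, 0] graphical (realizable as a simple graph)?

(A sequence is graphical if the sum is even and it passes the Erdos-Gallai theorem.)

Sum of degrees = 5. Sum is odd, so the sequence is NOT graphical.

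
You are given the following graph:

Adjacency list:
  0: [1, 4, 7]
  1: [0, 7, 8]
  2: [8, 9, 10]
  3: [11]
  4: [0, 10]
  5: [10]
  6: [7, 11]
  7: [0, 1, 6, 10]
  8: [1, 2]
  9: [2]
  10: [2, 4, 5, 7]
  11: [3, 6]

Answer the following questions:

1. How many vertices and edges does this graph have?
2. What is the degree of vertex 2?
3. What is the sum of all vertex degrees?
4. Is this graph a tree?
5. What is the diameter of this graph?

Count: 12 vertices, 14 edges.
Vertex 2 has neighbors [8, 9, 10], degree = 3.
Handshaking lemma: 2 * 14 = 28.
A tree on 12 vertices has 11 edges. This graph has 14 edges (3 extra). Not a tree.
Diameter (longest shortest path) = 6.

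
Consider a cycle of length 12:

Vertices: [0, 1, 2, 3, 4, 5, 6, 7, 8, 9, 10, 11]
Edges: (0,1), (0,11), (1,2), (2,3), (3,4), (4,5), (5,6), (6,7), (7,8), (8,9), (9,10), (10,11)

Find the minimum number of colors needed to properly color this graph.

This is an even cycle (C_12). Even cycles are bipartite.
Chromatic number = 2.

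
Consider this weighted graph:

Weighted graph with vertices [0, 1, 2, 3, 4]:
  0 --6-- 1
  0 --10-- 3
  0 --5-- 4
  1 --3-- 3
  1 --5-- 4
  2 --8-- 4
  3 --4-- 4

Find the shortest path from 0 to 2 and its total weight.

Using Dijkstra's algorithm from vertex 0:
Shortest path: 0 -> 4 -> 2
Total weight: 5 + 8 = 13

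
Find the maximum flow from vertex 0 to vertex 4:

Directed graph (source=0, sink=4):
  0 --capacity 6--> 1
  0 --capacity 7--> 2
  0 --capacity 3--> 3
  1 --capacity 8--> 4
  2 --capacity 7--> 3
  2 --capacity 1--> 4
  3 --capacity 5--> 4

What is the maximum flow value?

Computing max flow:
  Flow on (0->1): 6/6
  Flow on (0->2): 3/7
  Flow on (0->3): 3/3
  Flow on (1->4): 6/8
  Flow on (2->3): 2/7
  Flow on (2->4): 1/1
  Flow on (3->4): 5/5
Maximum flow = 12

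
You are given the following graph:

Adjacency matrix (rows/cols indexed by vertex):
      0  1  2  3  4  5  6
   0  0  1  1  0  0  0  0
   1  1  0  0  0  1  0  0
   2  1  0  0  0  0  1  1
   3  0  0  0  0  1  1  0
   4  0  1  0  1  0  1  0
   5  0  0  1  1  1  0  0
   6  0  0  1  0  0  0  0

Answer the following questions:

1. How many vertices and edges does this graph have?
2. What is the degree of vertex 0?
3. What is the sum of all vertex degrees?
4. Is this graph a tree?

Count: 7 vertices, 8 edges.
Vertex 0 has neighbors [1, 2], degree = 2.
Handshaking lemma: 2 * 8 = 16.
A tree on 7 vertices has 6 edges. This graph has 8 edges (2 extra). Not a tree.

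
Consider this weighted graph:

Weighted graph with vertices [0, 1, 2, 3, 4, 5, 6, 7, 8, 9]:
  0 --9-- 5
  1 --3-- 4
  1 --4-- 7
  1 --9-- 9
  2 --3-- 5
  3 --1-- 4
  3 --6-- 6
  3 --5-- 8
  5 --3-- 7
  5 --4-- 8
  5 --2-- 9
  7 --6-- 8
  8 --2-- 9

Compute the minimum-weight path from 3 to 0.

Using Dijkstra's algorithm from vertex 3:
Shortest path: 3 -> 8 -> 5 -> 0
Total weight: 5 + 4 + 9 = 18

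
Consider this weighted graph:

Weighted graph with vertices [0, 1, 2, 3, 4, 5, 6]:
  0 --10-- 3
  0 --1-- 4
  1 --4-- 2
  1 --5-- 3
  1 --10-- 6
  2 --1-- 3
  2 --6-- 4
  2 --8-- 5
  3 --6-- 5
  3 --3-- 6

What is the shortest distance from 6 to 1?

Using Dijkstra's algorithm from vertex 6:
Shortest path: 6 -> 3 -> 1
Total weight: 3 + 5 = 8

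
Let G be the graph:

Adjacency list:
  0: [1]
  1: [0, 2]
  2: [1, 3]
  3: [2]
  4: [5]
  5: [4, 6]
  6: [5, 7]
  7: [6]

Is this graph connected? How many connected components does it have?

Checking connectivity: the graph has 2 connected component(s).
Components: [[0, 1, 2, 3], [4, 5, 6, 7]]. The graph is NOT connected.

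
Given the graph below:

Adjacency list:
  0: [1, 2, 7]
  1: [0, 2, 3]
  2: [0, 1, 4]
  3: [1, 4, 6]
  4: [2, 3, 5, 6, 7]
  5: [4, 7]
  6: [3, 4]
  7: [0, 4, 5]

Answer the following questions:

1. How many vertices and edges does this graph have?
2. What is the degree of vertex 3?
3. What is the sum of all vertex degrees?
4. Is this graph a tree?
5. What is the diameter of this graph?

Count: 8 vertices, 12 edges.
Vertex 3 has neighbors [1, 4, 6], degree = 3.
Handshaking lemma: 2 * 12 = 24.
A tree on 8 vertices has 7 edges. This graph has 12 edges (5 extra). Not a tree.
Diameter (longest shortest path) = 3.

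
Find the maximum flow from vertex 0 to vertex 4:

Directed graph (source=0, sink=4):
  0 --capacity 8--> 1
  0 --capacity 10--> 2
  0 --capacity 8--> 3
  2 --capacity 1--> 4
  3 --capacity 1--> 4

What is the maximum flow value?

Computing max flow:
  Flow on (0->2): 1/10
  Flow on (0->3): 1/8
  Flow on (2->4): 1/1
  Flow on (3->4): 1/1
Maximum flow = 2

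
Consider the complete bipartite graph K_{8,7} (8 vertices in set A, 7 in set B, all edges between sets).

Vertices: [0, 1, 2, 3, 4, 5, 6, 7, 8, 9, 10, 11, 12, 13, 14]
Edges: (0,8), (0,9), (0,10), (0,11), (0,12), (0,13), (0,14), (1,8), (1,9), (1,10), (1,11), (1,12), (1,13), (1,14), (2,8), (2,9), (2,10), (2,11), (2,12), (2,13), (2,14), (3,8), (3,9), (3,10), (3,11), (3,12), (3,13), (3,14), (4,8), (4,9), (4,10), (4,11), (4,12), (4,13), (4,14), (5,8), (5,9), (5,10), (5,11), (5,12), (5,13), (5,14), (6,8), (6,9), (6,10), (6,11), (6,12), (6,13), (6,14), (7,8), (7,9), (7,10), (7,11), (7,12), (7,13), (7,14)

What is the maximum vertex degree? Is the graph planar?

Set-A vertices have degree 7; set-B vertices have degree 8. Maximum degree = max(8,7) = 8.
K_{8,7} contains K_{3,3} as a subgraph (since both sides have >= 3 vertices); by Kuratowski's theorem it is not planar.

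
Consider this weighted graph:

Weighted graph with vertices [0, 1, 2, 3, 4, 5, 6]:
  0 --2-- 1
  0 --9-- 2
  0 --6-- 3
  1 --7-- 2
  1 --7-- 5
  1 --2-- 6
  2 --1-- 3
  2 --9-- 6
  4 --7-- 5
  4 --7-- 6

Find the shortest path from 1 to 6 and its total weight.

Using Dijkstra's algorithm from vertex 1:
Shortest path: 1 -> 6
Total weight: 2 = 2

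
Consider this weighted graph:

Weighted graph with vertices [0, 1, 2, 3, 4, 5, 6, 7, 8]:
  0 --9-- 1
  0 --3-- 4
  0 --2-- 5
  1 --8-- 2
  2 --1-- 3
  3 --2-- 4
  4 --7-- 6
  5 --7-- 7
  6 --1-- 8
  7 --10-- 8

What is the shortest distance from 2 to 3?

Using Dijkstra's algorithm from vertex 2:
Shortest path: 2 -> 3
Total weight: 1 = 1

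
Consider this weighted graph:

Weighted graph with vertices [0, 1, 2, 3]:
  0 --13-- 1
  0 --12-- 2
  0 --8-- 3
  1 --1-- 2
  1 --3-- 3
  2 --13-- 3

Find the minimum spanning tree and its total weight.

Applying Kruskal's algorithm (sort edges by weight, add if no cycle):
  Add (1,2) w=1
  Add (1,3) w=3
  Add (0,3) w=8
  Skip (0,2) w=12 (creates cycle)
  Skip (0,1) w=13 (creates cycle)
  Skip (2,3) w=13 (creates cycle)
MST weight = 12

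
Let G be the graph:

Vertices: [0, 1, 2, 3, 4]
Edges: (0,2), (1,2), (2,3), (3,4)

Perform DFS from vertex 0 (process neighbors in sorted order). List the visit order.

DFS from vertex 0 (neighbors processed in ascending order):
Visit order: 0, 2, 1, 3, 4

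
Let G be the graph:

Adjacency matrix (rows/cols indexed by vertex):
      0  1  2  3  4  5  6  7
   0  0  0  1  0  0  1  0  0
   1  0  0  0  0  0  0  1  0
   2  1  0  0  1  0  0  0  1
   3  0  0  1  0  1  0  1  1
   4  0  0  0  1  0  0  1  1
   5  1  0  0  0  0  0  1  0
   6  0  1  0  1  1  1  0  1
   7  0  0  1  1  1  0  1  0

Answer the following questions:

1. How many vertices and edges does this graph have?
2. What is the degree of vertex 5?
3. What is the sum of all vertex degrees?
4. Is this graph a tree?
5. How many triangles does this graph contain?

Count: 8 vertices, 12 edges.
Vertex 5 has neighbors [0, 6], degree = 2.
Handshaking lemma: 2 * 12 = 24.
A tree on 8 vertices has 7 edges. This graph has 12 edges (5 extra). Not a tree.
Number of triangles = 5.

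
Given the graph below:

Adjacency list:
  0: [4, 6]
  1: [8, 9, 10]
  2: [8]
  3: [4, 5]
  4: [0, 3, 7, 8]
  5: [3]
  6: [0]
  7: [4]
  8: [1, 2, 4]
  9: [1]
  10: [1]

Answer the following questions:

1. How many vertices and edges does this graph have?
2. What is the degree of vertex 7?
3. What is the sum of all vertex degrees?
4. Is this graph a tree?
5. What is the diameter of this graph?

Count: 11 vertices, 10 edges.
Vertex 7 has neighbors [4], degree = 1.
Handshaking lemma: 2 * 10 = 20.
A graph is a tree iff it is connected and has exactly n-1 edges. This graph is connected (all 11 vertices in one component) and has 11-1 = 10 edges. It is a tree.
Diameter (longest shortest path) = 5.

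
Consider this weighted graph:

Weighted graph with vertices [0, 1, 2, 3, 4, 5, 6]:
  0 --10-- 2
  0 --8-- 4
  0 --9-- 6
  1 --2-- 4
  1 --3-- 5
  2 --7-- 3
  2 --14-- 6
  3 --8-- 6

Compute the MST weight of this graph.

Applying Kruskal's algorithm (sort edges by weight, add if no cycle):
  Add (1,4) w=2
  Add (1,5) w=3
  Add (2,3) w=7
  Add (0,4) w=8
  Add (3,6) w=8
  Add (0,6) w=9
  Skip (0,2) w=10 (creates cycle)
  Skip (2,6) w=14 (creates cycle)
MST weight = 37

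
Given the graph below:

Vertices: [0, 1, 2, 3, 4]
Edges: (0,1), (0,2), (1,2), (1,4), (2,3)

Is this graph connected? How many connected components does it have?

Checking connectivity: the graph has 1 connected component(s).
All vertices are reachable from each other. The graph IS connected.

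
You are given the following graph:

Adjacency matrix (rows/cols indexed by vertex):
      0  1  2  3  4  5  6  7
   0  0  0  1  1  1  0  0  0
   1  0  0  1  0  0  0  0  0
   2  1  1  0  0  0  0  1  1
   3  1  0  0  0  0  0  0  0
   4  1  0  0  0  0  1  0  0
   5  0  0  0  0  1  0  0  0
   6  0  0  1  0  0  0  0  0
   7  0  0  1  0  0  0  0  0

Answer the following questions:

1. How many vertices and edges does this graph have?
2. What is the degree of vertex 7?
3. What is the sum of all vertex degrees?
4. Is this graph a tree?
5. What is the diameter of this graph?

Count: 8 vertices, 7 edges.
Vertex 7 has neighbors [2], degree = 1.
Handshaking lemma: 2 * 7 = 14.
A graph is a tree iff it is connected and has exactly n-1 edges. This graph is connected (all 8 vertices in one component) and has 8-1 = 7 edges. It is a tree.
Diameter (longest shortest path) = 4.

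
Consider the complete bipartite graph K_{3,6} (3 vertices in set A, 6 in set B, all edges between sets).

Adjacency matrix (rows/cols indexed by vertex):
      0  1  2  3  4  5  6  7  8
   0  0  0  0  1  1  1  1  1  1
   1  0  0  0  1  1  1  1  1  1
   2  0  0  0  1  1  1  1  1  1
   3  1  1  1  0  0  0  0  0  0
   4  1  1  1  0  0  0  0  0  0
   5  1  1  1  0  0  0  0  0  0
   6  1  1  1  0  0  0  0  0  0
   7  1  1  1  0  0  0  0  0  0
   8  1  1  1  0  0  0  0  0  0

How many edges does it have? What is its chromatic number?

K_{3,6} has 3 * 6 = 18 edges.
Bipartite graphs have chromatic number 2 (color each partition differently).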